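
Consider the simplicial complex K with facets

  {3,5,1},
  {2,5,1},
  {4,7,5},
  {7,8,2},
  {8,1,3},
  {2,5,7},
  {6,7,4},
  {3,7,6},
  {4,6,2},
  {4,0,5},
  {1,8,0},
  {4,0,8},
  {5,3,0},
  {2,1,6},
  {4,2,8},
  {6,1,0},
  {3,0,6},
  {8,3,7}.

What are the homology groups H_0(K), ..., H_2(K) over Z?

H_0 = Z,  H_1 = Z ⊕ Z/2Z,  H_2 = 0.

We work with the vertex ordering 0 < 1 < 2 < 3 < 4 < 5 < 6 < 7 < 8. The simplices of K, each written with vertices in increasing order, are:

  0-simplices (9): [0], [1], [2], [3], [4], [5], [6], [7], [8]
  1-simplices (27): (27 of them)
  2-simplices (18): [0,1,6], [0,1,8], [0,3,5], [0,3,6], [0,4,5], [0,4,8], [1,2,5], [1,2,6], [1,3,5], [1,3,8], [2,4,6], [2,4,8], [2,5,7], [2,7,8], [3,6,7], [3,7,8], [4,5,7], [4,6,7]

Hence C_0 ≅ Z^9, C_1 ≅ Z^27, C_2 ≅ Z^18.

Boundary ∂_1: C_1 → C_0 sends each edge [p,q] (with p < q) to q − p.
This gives a 9×27 integer matrix of rank 8; reducing to Smith normal form yields diagonal entries (1,1,1,1,1,1,1,1).

Boundary ∂_2: C_2 → C_1 sends each 2-simplex [p,q,r] to [q,r] − [p,r] + [p,q]. For instance
  ∂[0,1,8] = [1,8] − [0,8] + [0,1],
  ∂[2,4,6] = [4,6] − [2,6] + [2,4].
This gives a 27×18 integer matrix of rank 18; reducing to Smith normal form yields diagonal entries (1,1,1,1,1,1,1,1,1,1,1,1,1,1,1,1,1,2).

Now H_k = ker ∂_k / im ∂_{k+1}, so:

  H_0: rank C_0 − rank ∂_1 = 9 − 8 = 1, and the invariant factors of ∂_1 are all 1, so H_0 = Z.
  H_1: rank ker ∂_1 − rank ∂_2 = (27 − 8) − 18 = 1, and ∂_2 has invariant factor 2 > 1, so H_1 = Z ⊕ Z/2Z.
  H_2: rank ker ∂_2 − rank ∂_3 = (18 − 18) − 0 = 0, and there is no ∂_3, so H_2 = 0.

(K is a triangulation of the Klein bottle.)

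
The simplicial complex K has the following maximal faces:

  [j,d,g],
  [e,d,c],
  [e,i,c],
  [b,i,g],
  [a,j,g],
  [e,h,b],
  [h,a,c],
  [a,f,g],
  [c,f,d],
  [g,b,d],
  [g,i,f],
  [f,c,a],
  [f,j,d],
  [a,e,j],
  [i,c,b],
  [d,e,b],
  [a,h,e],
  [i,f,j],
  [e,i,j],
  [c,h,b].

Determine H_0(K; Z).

We work with the vertex ordering a < b < c < d < e < f < g < h < i < j. The simplices of K, each written with vertices in increasing order, are:

  0-simplices (10): a, b, c, d, e, f, g, h, i, j
  1-simplices (30): ac, ae, af, ag, ah, aj, bc, bd, be, bg, bh, bi, cd, ce, cf, ch, ci, de, df, dg, dj, eh, ei, ej, fg, fi, fj, gi, gj, ij
  2-simplices (20): acf, ach, aeh, aej, afg, agj, bch, bci, bde, bdg, beh, bgi, cde, cdf, cei, dfj, dgj, eij, fgi, fij

so the chain groups are C_0 ≅ Z^10, C_1 ≅ Z^30, C_2 ≅ Z^20.

∂_1: C_1 → C_0 maps an edge to its endpoints' difference, ∂[p,q] = q − p. For instance
  ∂ac = c − a.
The resulting 10×30 matrix has rank 9, and its Smith normal form has invariant factors (1,1,1,1,1,1,1,1,1).

The boundary map ∂_2: C_2 → C_1 sends each 2-simplex [p,q,r] to [q,r] − [p,r] + [p,q]. For instance
  ∂bde = de − be + bd,
  ∂bdg = dg − bg + bd.
The resulting 30×20 matrix has rank 20, and its Smith normal form has invariant factors (1,1,1,1,1,1,1,1,1,1,1,1,1,1,1,1,1,1,1,2).

Computing H_k = (kernel of ∂_k) / (image of ∂_{k+1}):

  H_0: rank C_0 − rank ∂_1 = 10 − 9 = 1, and the invariant factors of ∂_1 are all 1, so H_0 ≅ Z.

H_0 ≅ Z.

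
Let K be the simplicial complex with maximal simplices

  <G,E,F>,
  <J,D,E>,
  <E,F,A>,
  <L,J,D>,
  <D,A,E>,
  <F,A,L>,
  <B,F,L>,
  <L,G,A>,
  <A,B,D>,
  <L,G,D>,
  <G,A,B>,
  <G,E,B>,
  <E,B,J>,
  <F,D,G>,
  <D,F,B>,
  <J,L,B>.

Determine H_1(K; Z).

K has 8 vertices, 24 edges, 16 triangles.
rank ∂_1 = 7, rank ∂_2 = 15 ⇒ b_1 = 24 − 7 − 15 = 2; all invariant factors of ∂_2 are 1 so no torsion. So H_1 = Z^2.

H_1 = Z^2.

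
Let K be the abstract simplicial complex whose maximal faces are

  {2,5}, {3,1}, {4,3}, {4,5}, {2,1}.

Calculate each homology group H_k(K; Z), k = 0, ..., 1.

H_0 ≅ Z,  H_1 ≅ Z.

K has 5 vertices, 5 edges.
rank ∂_0 = 0, rank ∂_1 = 4 ⇒ b_0 = 5 − 0 − 4 = 1; all invariant factors of ∂_1 are 1 so no torsion. So H_0 = Z.
rank ∂_1 = 4, rank ∂_2 = 0 ⇒ b_1 = 5 − 4 − 0 = 1. So H_1 = Z.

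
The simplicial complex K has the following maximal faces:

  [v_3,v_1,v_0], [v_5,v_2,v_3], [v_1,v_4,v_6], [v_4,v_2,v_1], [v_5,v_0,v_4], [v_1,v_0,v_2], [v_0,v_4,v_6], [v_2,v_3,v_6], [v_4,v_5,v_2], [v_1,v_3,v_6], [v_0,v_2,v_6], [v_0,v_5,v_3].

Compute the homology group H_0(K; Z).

Fix the vertex order v_0 < v_1 < v_2 < v_3 < v_4 < v_5 < v_6 and write every simplex with vertices in increasing order. Then dim K = 2 and the simplices of K are:

  0-simplices (7): [v_0], [v_1], [v_2], [v_3], [v_4], [v_5], [v_6]
  1-simplices (18): (18 of them)
  2-simplices (12): (12 of them)

so the chain groups are C_0 ≅ Z^7, C_1 ≅ Z^18, C_2 ≅ Z^12.

The boundary map ∂_1: C_1 → C_0 is given by ∂[p,q] = [q] − [p]. For instance
  ∂[v_2,v_6] = [v_6] − [v_2].
This gives a 7×18 integer matrix of rank 6; reducing to Smith normal form yields diagonal entries (1,1,1,1,1,1).

Boundary ∂_2: C_2 → C_1 maps a triangle to the signed sum of its edges. For instance
  ∂[v_2,v_3,v_5] = [v_3,v_5] − [v_2,v_5] + [v_2,v_3],
  ∂[v_0,v_2,v_6] = [v_2,v_6] − [v_0,v_6] + [v_0,v_2].
As a 18×12 matrix over Z this has rank 12, with invariant factors (1,1,1,1,1,1,1,1,1,1,1,2).

Now H_k = ker ∂_k / im ∂_{k+1}, so:

  H_0: rank C_0 − rank ∂_1 = 7 − 6 = 1, and the invariant factors of ∂_1 are all 1, so H_0 = Z.

(K is a triangulation of the real projective plane RP^2.)

H_0 ≅ Z.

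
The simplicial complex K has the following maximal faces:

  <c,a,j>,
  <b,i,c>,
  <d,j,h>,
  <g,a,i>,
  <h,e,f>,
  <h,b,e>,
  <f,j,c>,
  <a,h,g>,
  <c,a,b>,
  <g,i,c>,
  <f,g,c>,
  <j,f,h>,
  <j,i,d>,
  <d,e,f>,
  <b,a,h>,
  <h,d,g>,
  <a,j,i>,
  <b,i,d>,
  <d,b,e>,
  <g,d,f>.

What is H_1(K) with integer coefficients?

H_1 ≅ Z ⊕ Z/2.

K has 10 vertices, 30 edges, 20 triangles.
rank ∂_1 = 9, rank ∂_2 = 20 ⇒ b_1 = 30 − 9 − 20 = 1; ∂_2 has invariant factor(s) [2] giving torsion. So H_1 ≅ Z ⊕ Z/2.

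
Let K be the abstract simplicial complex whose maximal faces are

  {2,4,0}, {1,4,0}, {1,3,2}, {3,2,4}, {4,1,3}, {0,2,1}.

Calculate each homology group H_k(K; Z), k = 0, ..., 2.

Fix the vertex order 0 < 1 < 2 < 3 < 4 and write every simplex with vertices in increasing order. Then dim K = 2 and the simplices of K are:

  0-simplices (5): [0], [1], [2], [3], [4]
  1-simplices (9): [0,1], [0,2], [0,4], [1,2], [1,3], [1,4], [2,3], [2,4], [3,4]
  2-simplices (6): [0,1,2], [0,1,4], [0,2,4], [1,2,3], [1,3,4], [2,3,4]

giving chain groups C_0 ≅ Z^5, C_1 ≅ Z^9, C_2 ≅ Z^6.

∂_1: C_1 → C_0 maps an edge to its endpoints' difference, ∂[p,q] = q − p.
The resulting 5×9 matrix has rank 4, and its Smith normal form has invariant factors (1,1,1,1).

∂_2: C_2 → C_1 acts by ∂[p,q,r] = [q,r] − [p,r] + [p,q]. For instance
  ∂[1,2,3] = [2,3] − [1,3] + [1,2],
  ∂[2,3,4] = [3,4] − [2,4] + [2,3].
This gives a 9×6 integer matrix of rank 5; reducing to Smith normal form yields diagonal entries (1,1,1,1,1).

Now H_k = ker ∂_k / im ∂_{k+1}, so:

  H_0: rank C_0 − rank ∂_1 = 5 − 4 = 1, and the invariant factors of ∂_1 are all 1, so H_0 ≅ Z.
  H_1: rank ker ∂_1 − rank ∂_2 = (9 − 4) − 5 = 0, and the invariant factors of ∂_2 are all 1, so H_1 ≅ 0.
  H_2: rank ker ∂_2 − rank ∂_3 = (6 − 5) − 0 = 1, and there is no ∂_3, so H_2 ≅ Z.

(K is a triangulation of the 2-sphere S^2.)

H_0 = Z,  H_1 = 0,  H_2 = Z.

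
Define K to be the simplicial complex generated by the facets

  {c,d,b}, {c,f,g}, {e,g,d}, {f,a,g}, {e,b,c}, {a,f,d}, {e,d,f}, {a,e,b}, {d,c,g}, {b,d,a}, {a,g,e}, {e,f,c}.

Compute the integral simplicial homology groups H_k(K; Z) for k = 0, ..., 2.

Order the vertices as a < b < c < d < e < f < g. Listing each simplex with vertices in this order, K has dimension 2 with simplices:

  0-simplices (7): a, b, c, d, e, f, g
  1-simplices (18): ab, ad, ae, af, ag, bc, bd, be, cd, ce, cf, cg, de, df, dg, ef, eg, fg
  2-simplices (12): abd, abe, adf, aeg, afg, bcd, bce, cdg, cef, cfg, def, deg

Hence C_0 ≅ Z^7, C_1 ≅ Z^18, C_2 ≅ Z^12.

The boundary map ∂_1: C_1 → C_0 is given by ∂[p,q] = [q] − [p].
The 7×18 boundary matrix has rank 6 and Smith normal form diag(1,1,1,1,1,1).

∂_2: C_2 → C_1 sends each 2-simplex [p,q,r] to [q,r] − [p,r] + [p,q]. For instance
  ∂aeg = eg − ag + ae,
  ∂def = ef − df + de.
This gives a 18×12 integer matrix of rank 12; reducing to Smith normal form yields diagonal entries (1,1,1,1,1,1,1,1,1,1,1,2).

Now H_k = ker ∂_k / im ∂_{k+1}, so:

  H_0: rank C_0 − rank ∂_1 = 7 − 6 = 1, and the invariant factors of ∂_1 are all 1, so H_0 ≅ Z.
  H_1: rank ker ∂_1 − rank ∂_2 = (18 − 6) − 12 = 0, and ∂_2 has invariant factor 2 > 1, so H_1 ≅ Z/2.
  H_2: rank ker ∂_2 − rank ∂_3 = (12 − 12) − 0 = 0, and there is no ∂_3, so H_2 ≅ 0.

(K is a triangulation of the real projective plane RP^2.)

H_0 = Z,  H_1 = Z/2,  H_2 = 0.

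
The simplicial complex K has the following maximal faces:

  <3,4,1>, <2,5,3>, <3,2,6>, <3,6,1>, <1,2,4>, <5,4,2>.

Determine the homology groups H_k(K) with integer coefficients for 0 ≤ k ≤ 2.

H_0 = Z,  H_1 = Z,  H_2 = 0.

Take the total order 1 < 2 < 3 < 4 < 5 < 6 on the vertex set. Then K (dimension 2) consists of the simplices:

  0-simplices (6): [1], [2], [3], [4], [5], [6]
  1-simplices (12): [1,2], [1,3], [1,4], [1,6], [2,3], [2,4], [2,5], [2,6], [3,4], [3,5], [3,6], [4,5]
  2-simplices (6): [1,2,4], [1,3,4], [1,3,6], [2,3,5], [2,3,6], [2,4,5]

giving chain groups C_0 ≅ Z^6, C_1 ≅ Z^12, C_2 ≅ Z^6.

The boundary map ∂_1: C_1 → C_0 is given by ∂[p,q] = [q] − [p]. For instance
  ∂[3,5] = [5] − [3].
This gives a 6×12 integer matrix of rank 5; reducing to Smith normal form yields diagonal entries (1,1,1,1,1).

Boundary ∂_2: C_2 → C_1 maps a triangle to the signed sum of its edges. For instance
  ∂[1,3,4] = [3,4] − [1,4] + [1,3],
  ∂[2,3,5] = [3,5] − [2,5] + [2,3].
The 12×6 boundary matrix has rank 6 and Smith normal form diag(1,1,1,1,1,1).

Computing H_k = (kernel of ∂_k) / (image of ∂_{k+1}):

  H_0: rank C_0 − rank ∂_1 = 6 − 5 = 1, and the invariant factors of ∂_1 are all 1, so H_0 ≅ Z.
  H_1: rank ker ∂_1 − rank ∂_2 = (12 − 5) − 6 = 1, and the invariant factors of ∂_2 are all 1, so H_1 ≅ Z.
  H_2: rank ker ∂_2 − rank ∂_3 = (6 − 6) − 0 = 0, and there is no ∂_3, so H_2 ≅ 0.

(K is a triangulation of the cylinder S^1 x I.)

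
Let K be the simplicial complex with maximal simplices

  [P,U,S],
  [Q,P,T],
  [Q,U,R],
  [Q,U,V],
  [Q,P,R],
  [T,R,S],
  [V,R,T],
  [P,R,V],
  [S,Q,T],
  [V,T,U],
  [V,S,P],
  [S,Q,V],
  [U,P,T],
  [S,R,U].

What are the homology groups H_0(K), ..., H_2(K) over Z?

H_0 = Z,  H_1 = Z^2,  H_2 = Z.

Take the total order P < Q < R < S < T < U < V on the vertex set. Then K (dimension 2) consists of the simplices:

  0-simplices (7): P, Q, R, S, T, U, V
  1-simplices (21): PQ, PR, PS, PT, PU, PV, QR, QS, QT, QU, QV, RS, RT, RU, RV, ST, SU, SV, TU, TV, UV
  2-simplices (14): PQR, PQT, PRV, PSU, PSV, PTU, QRU, QST, QSV, QUV, RST, RSU, RTV, TUV

so the chain groups are C_0 ≅ Z^7, C_1 ≅ Z^21, C_2 ≅ Z^14.

∂_1: C_1 → C_0 is given by ∂[p,q] = [q] − [p]. For instance
  ∂SV = V − S.
The 7×21 boundary matrix has rank 6 and Smith normal form diag(1,1,1,1,1,1).

∂_2: C_2 → C_1 sends each 2-simplex [p,q,r] to [q,r] − [p,r] + [p,q]. For instance
  ∂PSU = SU − PU + PS,
  ∂RST = ST − RT + RS.
As a 21×14 matrix over Z this has rank 13, with invariant factors (1,1,1,1,1,1,1,1,1,1,1,1,1).

Computing H_k = (kernel of ∂_k) / (image of ∂_{k+1}):

  H_0: rank C_0 − rank ∂_1 = 7 − 6 = 1, and the invariant factors of ∂_1 are all 1, so H_0 = Z.
  H_1: rank ker ∂_1 − rank ∂_2 = (21 − 6) − 13 = 2, and the invariant factors of ∂_2 are all 1, so H_1 = Z^2.
  H_2: rank ker ∂_2 − rank ∂_3 = (14 − 13) − 0 = 1, and there is no ∂_3, so H_2 = Z.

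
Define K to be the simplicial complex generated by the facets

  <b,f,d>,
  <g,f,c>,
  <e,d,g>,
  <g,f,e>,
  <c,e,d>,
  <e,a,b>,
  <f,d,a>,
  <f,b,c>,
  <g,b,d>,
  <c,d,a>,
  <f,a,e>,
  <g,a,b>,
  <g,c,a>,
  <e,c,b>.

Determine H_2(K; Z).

H_2 = Z.

K has 7 vertices, 21 edges, 14 triangles.
rank ∂_2 = 13, rank ∂_3 = 0 ⇒ b_2 = 14 − 13 − 0 = 1. So H_2 = Z.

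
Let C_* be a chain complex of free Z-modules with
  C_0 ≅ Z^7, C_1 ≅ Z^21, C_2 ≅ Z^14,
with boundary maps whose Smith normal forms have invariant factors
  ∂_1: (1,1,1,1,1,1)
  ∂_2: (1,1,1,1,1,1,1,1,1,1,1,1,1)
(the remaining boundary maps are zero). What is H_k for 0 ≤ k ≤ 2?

H_0 = Z,  H_1 = Z^2,  H_2 = Z.

H_0: b_0 = 7 − 0 − 6 = 1; torsion from ∂_1 factors > 1: none. So H_0 = Z.
H_1: b_1 = 21 − 6 − 13 = 2; torsion from ∂_2 factors > 1: none. So H_1 = Z^2.
H_2: b_2 = 14 − 13 − 0 = 1; torsion from ∂_3 factors > 1: none. So H_2 = Z.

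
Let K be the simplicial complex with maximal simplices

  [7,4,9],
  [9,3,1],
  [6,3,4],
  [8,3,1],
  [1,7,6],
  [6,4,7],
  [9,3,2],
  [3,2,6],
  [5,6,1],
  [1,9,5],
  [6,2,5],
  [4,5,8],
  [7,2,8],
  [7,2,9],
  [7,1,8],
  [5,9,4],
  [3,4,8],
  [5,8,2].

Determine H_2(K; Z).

Take the total order 1 < 2 < 3 < 4 < 5 < 6 < 7 < 8 < 9 on the vertex set. Then K (dimension 2) consists of the simplices:

  0-simplices (9): [1], [2], [3], [4], [5], [6], [7], [8], [9]
  1-simplices (27): (27 of them)
  2-simplices (18): [1,3,8], [1,3,9], [1,5,6], [1,5,9], [1,6,7], [1,7,8], [2,3,6], [2,3,9], [2,5,6], [2,5,8], [2,7,8], [2,7,9], [3,4,6], [3,4,8], [4,5,8], [4,5,9], [4,6,7], [4,7,9]

so the chain groups are C_0 ≅ Z^9, C_1 ≅ Z^27, C_2 ≅ Z^18.

∂_1: C_1 → C_0 is given by ∂[p,q] = [q] − [p].
This gives a 9×27 integer matrix of rank 8; reducing to Smith normal form yields diagonal entries (1,1,1,1,1,1,1,1).

The boundary map ∂_2: C_2 → C_1 acts by ∂[p,q,r] = [q,r] − [p,r] + [p,q]. For instance
  ∂[2,5,6] = [5,6] − [2,6] + [2,5],
  ∂[1,3,8] = [3,8] − [1,8] + [1,3].
The resulting 27×18 matrix has rank 17, and its Smith normal form has invariant factors (1,1,1,1,1,1,1,1,1,1,1,1,1,1,1,1,1).

Computing H_k = (kernel of ∂_k) / (image of ∂_{k+1}):

  H_2: rank ker ∂_2 − rank ∂_3 = (18 − 17) − 0 = 1, and there is no ∂_3, so H_2 = Z.

(K is a triangulation of the torus T^2.)

H_2 ≅ Z.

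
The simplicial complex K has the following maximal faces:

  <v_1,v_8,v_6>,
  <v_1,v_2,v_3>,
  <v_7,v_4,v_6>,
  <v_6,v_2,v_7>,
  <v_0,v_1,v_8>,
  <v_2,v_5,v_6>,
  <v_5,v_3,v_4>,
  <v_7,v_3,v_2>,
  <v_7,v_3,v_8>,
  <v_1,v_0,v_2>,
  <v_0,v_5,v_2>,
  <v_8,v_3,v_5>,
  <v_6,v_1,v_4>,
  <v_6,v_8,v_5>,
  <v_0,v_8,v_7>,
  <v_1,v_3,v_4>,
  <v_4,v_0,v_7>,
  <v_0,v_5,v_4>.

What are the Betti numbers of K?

b_0 = 1, b_1 = 2, b_2 = 1.

Order the vertices as v_0 < v_1 < v_2 < v_3 < v_4 < v_5 < v_6 < v_7 < v_8. Listing each simplex with vertices in this order, K has dimension 2 with simplices:

  0-simplices (9): [v_0], [v_1], [v_2], [v_3], [v_4], [v_5], [v_6], [v_7], [v_8]
  1-simplices (27): (27 of them)
  2-simplices (18): (18 of them)

giving chain groups C_0 ≅ Z^9, C_1 ≅ Z^27, C_2 ≅ Z^18.

The boundary map ∂_1: C_1 → C_0 sends each edge [p,q] (with p < q) to q − p. For instance
  ∂[v_0,v_1] = [v_1] − [v_0].
The resulting 9×27 matrix has rank 8, and its Smith normal form has invariant factors (1,1,1,1,1,1,1,1).

The boundary map ∂_2: C_2 → C_1 maps a triangle to the signed sum of its edges. For instance
  ∂[v_0,v_4,v_5] = [v_4,v_5] − [v_0,v_5] + [v_0,v_4],
  ∂[v_3,v_5,v_8] = [v_5,v_8] − [v_3,v_8] + [v_3,v_5].
This gives a 27×18 integer matrix of rank 17; reducing to Smith normal form yields diagonal entries (1,1,1,1,1,1,1,1,1,1,1,1,1,1,1,1,1).

Reading off H_k = ker ∂_k / im ∂_{k+1}:

  H_0: rank C_0 − rank ∂_1 = 9 − 8 = 1, and the invariant factors of ∂_1 are all 1, so H_0 = Z.
  H_1: rank ker ∂_1 − rank ∂_2 = (27 − 8) − 17 = 2, and the invariant factors of ∂_2 are all 1, so H_1 = Z^2.
  H_2: rank ker ∂_2 − rank ∂_3 = (18 − 17) − 0 = 1, and there is no ∂_3, so H_2 = Z.

(K is a triangulation of the torus T^2.)

Hence the Betti numbers are b_0 = 1, b_1 = 2, b_2 = 1.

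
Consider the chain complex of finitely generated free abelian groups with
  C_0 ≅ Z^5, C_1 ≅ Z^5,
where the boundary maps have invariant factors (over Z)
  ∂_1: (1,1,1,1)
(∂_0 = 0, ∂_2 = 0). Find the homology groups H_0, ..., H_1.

H_0: b_0 = 5 − 0 − 4 = 1; torsion from ∂_1 factors > 1: none. So H_0 = Z.
H_1: b_1 = 5 − 4 − 0 = 1; torsion from ∂_2 factors > 1: none. So H_1 = Z.

H_0 = Z,  H_1 = Z.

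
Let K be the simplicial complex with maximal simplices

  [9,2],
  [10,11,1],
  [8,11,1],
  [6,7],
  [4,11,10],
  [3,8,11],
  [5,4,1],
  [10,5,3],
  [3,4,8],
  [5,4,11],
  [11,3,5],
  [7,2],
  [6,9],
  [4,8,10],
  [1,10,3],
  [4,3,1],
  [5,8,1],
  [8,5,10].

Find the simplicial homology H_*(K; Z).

Order the vertices as 1 < 2 < 3 < 4 < 5 < 6 < 7 < 8 < 9 < 10 < 11. Listing each simplex with vertices in this order, K has dimension 2 with simplices:

  0-simplices (11): [1], [2], [3], [4], [5], [6], [7], [8], [9], [10], [11]
  1-simplices (25): (25 of them)
  2-simplices (14): [1,3,4], [1,3,10], [1,4,5], [1,5,8], [1,8,11], [1,10,11], [3,4,8], [3,5,10], [3,5,11], [3,8,11], [4,5,11], [4,8,10], [4,10,11], [5,8,10]

giving chain groups C_0 ≅ Z^11, C_1 ≅ Z^25, C_2 ≅ Z^14.

The boundary map ∂_1: C_1 → C_0 sends each edge [p,q] (with p < q) to q − p.
As a 11×25 matrix over Z this has rank 9, with invariant factors (1,1,1,1,1,1,1,1,1).

The boundary map ∂_2: C_2 → C_1 acts by ∂[p,q,r] = [q,r] − [p,r] + [p,q]. For instance
  ∂[3,4,8] = [4,8] − [3,8] + [3,4],
  ∂[3,5,10] = [5,10] − [3,10] + [3,5].
This gives a 25×14 integer matrix of rank 13; reducing to Smith normal form yields diagonal entries (1,1,1,1,1,1,1,1,1,1,1,1,1).

From H_k ≅ ker(∂_k) / im(∂_{k+1}) we obtain:

  H_0: rank C_0 − rank ∂_1 = 11 − 9 = 2, and the invariant factors of ∂_1 are all 1, so H_0 ≅ Z^2.
  H_1: rank ker ∂_1 − rank ∂_2 = (25 − 9) − 13 = 3, and the invariant factors of ∂_2 are all 1, so H_1 ≅ Z^3.
  H_2: rank ker ∂_2 − rank ∂_3 = (14 − 13) − 0 = 1, and there is no ∂_3, so H_2 ≅ Z.

As a check, the Euler characteristic is 11 − 25 + 14 = 0, which agrees with 2 − 3 + 1 = 0.

H_0 ≅ Z^2,  H_1 ≅ Z^3,  H_2 ≅ Z.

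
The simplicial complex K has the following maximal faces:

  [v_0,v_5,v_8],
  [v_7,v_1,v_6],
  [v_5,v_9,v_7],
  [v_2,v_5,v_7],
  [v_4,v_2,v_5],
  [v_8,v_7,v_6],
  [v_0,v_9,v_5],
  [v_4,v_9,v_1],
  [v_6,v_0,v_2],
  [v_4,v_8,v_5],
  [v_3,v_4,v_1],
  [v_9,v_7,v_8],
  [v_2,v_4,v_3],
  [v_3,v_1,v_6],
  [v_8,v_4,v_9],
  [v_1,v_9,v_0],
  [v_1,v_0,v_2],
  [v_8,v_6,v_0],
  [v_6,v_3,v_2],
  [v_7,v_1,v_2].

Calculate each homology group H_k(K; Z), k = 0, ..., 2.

H_0 ≅ Z,  H_1 ≅ Z ⊕ Z_2,  H_2 = 0.

K has 10 vertices, 30 edges, 20 triangles.
rank ∂_0 = 0, rank ∂_1 = 9 ⇒ b_0 = 10 − 0 − 9 = 1; all invariant factors of ∂_1 are 1 so no torsion. So H_0 = Z.
rank ∂_1 = 9, rank ∂_2 = 20 ⇒ b_1 = 30 − 9 − 20 = 1; ∂_2 has invariant factor(s) [2] giving torsion. So H_1 = Z ⊕ Z_2.
rank ∂_2 = 20, rank ∂_3 = 0 ⇒ b_2 = 20 − 20 − 0 = 0. So H_2 = 0.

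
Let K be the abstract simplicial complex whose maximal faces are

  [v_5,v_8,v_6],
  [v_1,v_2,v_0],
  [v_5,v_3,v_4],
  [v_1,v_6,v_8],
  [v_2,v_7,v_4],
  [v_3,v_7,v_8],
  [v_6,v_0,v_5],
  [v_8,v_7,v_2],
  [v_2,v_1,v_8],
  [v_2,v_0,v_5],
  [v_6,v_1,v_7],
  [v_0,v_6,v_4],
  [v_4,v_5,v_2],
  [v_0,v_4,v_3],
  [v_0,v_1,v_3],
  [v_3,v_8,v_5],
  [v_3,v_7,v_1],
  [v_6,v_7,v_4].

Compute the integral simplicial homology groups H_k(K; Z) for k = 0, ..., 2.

H_0 = Z,  H_1 = Z ⊕ Z_2,  H_2 = 0.

K has 9 vertices, 27 edges, 18 triangles.
rank ∂_0 = 0, rank ∂_1 = 8 ⇒ b_0 = 9 − 0 − 8 = 1; all invariant factors of ∂_1 are 1 so no torsion. So H_0 = Z.
rank ∂_1 = 8, rank ∂_2 = 18 ⇒ b_1 = 27 − 8 − 18 = 1; ∂_2 has invariant factor(s) [2] giving torsion. So H_1 = Z ⊕ Z_2.
rank ∂_2 = 18, rank ∂_3 = 0 ⇒ b_2 = 18 − 18 − 0 = 0. So H_2 = 0.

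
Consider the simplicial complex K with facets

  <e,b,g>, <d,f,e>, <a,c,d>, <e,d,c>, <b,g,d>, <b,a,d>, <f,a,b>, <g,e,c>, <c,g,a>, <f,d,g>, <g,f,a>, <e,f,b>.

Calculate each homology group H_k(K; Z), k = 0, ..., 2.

Take the total order a < b < c < d < e < f < g on the vertex set. Then K (dimension 2) consists of the simplices:

  0-simplices (7): a, b, c, d, e, f, g
  1-simplices (18): ab, ac, ad, af, ag, bd, be, bf, bg, cd, ce, cg, de, df, dg, ef, eg, fg
  2-simplices (12): abd, abf, acd, acg, afg, bdg, bef, beg, cde, ceg, def, dfg

Hence C_0 ≅ Z^7, C_1 ≅ Z^18, C_2 ≅ Z^12.

Boundary ∂_1: C_1 → C_0 sends each edge [p,q] (with p < q) to q − p.
The resulting 7×18 matrix has rank 6, and its Smith normal form has invariant factors (1,1,1,1,1,1).

Boundary ∂_2: C_2 → C_1 acts by ∂[p,q,r] = [q,r] − [p,r] + [p,q]. For instance
  ∂bef = ef − bf + be,
  ∂abf = bf − af + ab.
The 18×12 boundary matrix has rank 12 and Smith normal form diag(1,1,1,1,1,1,1,1,1,1,1,2).

From H_k ≅ ker(∂_k) / im(∂_{k+1}) we obtain:

  H_0: rank C_0 − rank ∂_1 = 7 − 6 = 1, and the invariant factors of ∂_1 are all 1, so H_0 ≅ Z.
  H_1: rank ker ∂_1 − rank ∂_2 = (18 − 6) − 12 = 0, and ∂_2 has invariant factor 2 > 1, so H_1 ≅ Z/2Z.
  H_2: rank ker ∂_2 − rank ∂_3 = (12 − 12) − 0 = 0, and there is no ∂_3, so H_2 ≅ 0.

(K is a triangulation of the real projective plane RP^2.)

H_0 ≅ Z,  H_1 ≅ Z/2Z,  H_2 = 0.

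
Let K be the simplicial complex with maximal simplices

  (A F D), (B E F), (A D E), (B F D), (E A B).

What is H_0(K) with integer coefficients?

H_0 ≅ Z.

Fix the vertex order A < B < D < E < F and write every simplex with vertices in increasing order. Then dim K = 2 and the simplices of K are:

  0-simplices (5): A, B, D, E, F
  1-simplices (10): AB, AD, AE, AF, BD, BE, BF, DE, DF, EF
  2-simplices (5): ABE, ADE, ADF, BDF, BEF

Hence C_0 ≅ Z^5, C_1 ≅ Z^10, C_2 ≅ Z^5.

∂_1: C_1 → C_0 maps an edge to its endpoints' difference, ∂[p,q] = q − p. For instance
  ∂AE = E − A.
This gives a 5×10 integer matrix of rank 4; reducing to Smith normal form yields diagonal entries (1,1,1,1).

∂_2: C_2 → C_1 sends each 2-simplex [p,q,r] to [q,r] − [p,r] + [p,q]. For instance
  ∂ABE = BE − AE + AB,
  ∂ADE = DE − AE + AD.
As a 10×5 matrix over Z this has rank 5, with invariant factors (1,1,1,1,1).

Computing H_k = (kernel of ∂_k) / (image of ∂_{k+1}):

  H_0: rank C_0 − rank ∂_1 = 5 − 4 = 1, and the invariant factors of ∂_1 are all 1, so H_0 = Z.

(K is a triangulation of the Möbius band.)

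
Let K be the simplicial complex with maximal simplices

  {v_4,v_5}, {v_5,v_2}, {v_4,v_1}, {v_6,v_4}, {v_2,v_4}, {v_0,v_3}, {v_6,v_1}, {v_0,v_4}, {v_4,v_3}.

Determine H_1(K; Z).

H_1 = Z^3.

We work with the vertex ordering v_0 < v_1 < v_2 < v_3 < v_4 < v_5 < v_6. The simplices of K, each written with vertices in increasing order, are:

  0-simplices (7): [v_0], [v_1], [v_2], [v_3], [v_4], [v_5], [v_6]
  1-simplices (9): [v_0,v_3], [v_0,v_4], [v_1,v_4], [v_1,v_6], [v_2,v_4], [v_2,v_5], [v_3,v_4], [v_4,v_5], [v_4,v_6]

giving chain groups C_0 ≅ Z^7, C_1 ≅ Z^9.

Boundary ∂_1: C_1 → C_0 sends each edge [p,q] (with p < q) to q − p. For instance
  ∂[v_2,v_5] = [v_5] − [v_2].
The 7×9 boundary matrix has rank 6 and Smith normal form diag(1,1,1,1,1,1).

Now H_k = ker ∂_k / im ∂_{k+1}, so:

  H_1: rank ker ∂_1 − rank ∂_2 = (9 − 6) − 0 = 3, and there is no ∂_2, so H_1 ≅ Z^3.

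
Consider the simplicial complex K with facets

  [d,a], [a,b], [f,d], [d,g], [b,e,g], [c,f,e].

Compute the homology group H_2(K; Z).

H_2 = 0.

We work with the vertex ordering a < b < c < d < e < f < g. The simplices of K, each written with vertices in increasing order, are:

  0-simplices (7): a, b, c, d, e, f, g
  1-simplices (10): ab, ad, be, bg, ce, cf, df, dg, ef, eg
  2-simplices (2): beg, cef

giving chain groups C_0 ≅ Z^7, C_1 ≅ Z^10, C_2 ≅ Z^2.

∂_1: C_1 → C_0 maps an edge to its endpoints' difference, ∂[p,q] = q − p.
The resulting 7×10 matrix has rank 6, and its Smith normal form has invariant factors (1,1,1,1,1,1).

∂_2: C_2 → C_1 acts by ∂[p,q,r] = [q,r] − [p,r] + [p,q]. For instance
  ∂beg = eg − bg + be,
  ∂cef = ef − cf + ce.
This gives a 10×2 integer matrix of rank 2; reducing to Smith normal form yields diagonal entries (1,1).

Now H_k = ker ∂_k / im ∂_{k+1}, so:

  H_2: rank ker ∂_2 − rank ∂_3 = (2 − 2) − 0 = 0, and there is no ∂_3, so H_2 ≅ 0.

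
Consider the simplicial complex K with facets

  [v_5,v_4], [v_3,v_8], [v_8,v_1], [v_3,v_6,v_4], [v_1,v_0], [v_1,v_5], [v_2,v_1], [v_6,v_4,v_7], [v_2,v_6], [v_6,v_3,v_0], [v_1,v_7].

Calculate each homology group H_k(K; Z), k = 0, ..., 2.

H_0 ≅ Z,  H_1 ≅ Z^4,  H_2 = 0.

Take the total order v_0 < v_1 < v_2 < v_3 < v_4 < v_5 < v_6 < v_7 < v_8 on the vertex set. Then K (dimension 2) consists of the simplices:

  0-simplices (9): [v_0], [v_1], [v_2], [v_3], [v_4], [v_5], [v_6], [v_7], [v_8]
  1-simplices (15): (15 of them)
  2-simplices (3): [v_0,v_3,v_6], [v_3,v_4,v_6], [v_4,v_6,v_7]

so the chain groups are C_0 ≅ Z^9, C_1 ≅ Z^15, C_2 ≅ Z^3.

The boundary map ∂_1: C_1 → C_0 sends each edge [p,q] (with p < q) to q − p.
This gives a 9×15 integer matrix of rank 8; reducing to Smith normal form yields diagonal entries (1,1,1,1,1,1,1,1).

The boundary map ∂_2: C_2 → C_1 maps a triangle to the signed sum of its edges. For instance
  ∂[v_0,v_3,v_6] = [v_3,v_6] − [v_0,v_6] + [v_0,v_3],
  ∂[v_3,v_4,v_6] = [v_4,v_6] − [v_3,v_6] + [v_3,v_4].
This gives a 15×3 integer matrix of rank 3; reducing to Smith normal form yields diagonal entries (1,1,1).

From H_k ≅ ker(∂_k) / im(∂_{k+1}) we obtain:

  H_0: rank C_0 − rank ∂_1 = 9 − 8 = 1, and the invariant factors of ∂_1 are all 1, so H_0 = Z.
  H_1: rank ker ∂_1 − rank ∂_2 = (15 − 8) − 3 = 4, and the invariant factors of ∂_2 are all 1, so H_1 = Z^4.
  H_2: rank ker ∂_2 − rank ∂_3 = (3 − 3) − 0 = 0, and there is no ∂_3, so H_2 = 0.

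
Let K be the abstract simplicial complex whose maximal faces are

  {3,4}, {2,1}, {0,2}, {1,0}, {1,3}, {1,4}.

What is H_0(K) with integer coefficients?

K has 5 vertices, 6 edges.
rank ∂_0 = 0, rank ∂_1 = 4 ⇒ b_0 = 5 − 0 − 4 = 1; all invariant factors of ∂_1 are 1 so no torsion. So H_0 ≅ Z.

H_0 = Z.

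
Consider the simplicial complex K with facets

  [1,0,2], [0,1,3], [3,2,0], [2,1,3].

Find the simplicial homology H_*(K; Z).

H_0 ≅ Z,  H_1 = 0,  H_2 ≅ Z.

We work with the vertex ordering 0 < 1 < 2 < 3. The simplices of K, each written with vertices in increasing order, are:

  0-simplices (4): [0], [1], [2], [3]
  1-simplices (6): [0,1], [0,2], [0,3], [1,2], [1,3], [2,3]
  2-simplices (4): [0,1,2], [0,1,3], [0,2,3], [1,2,3]

Hence C_0 ≅ Z^4, C_1 ≅ Z^6, C_2 ≅ Z^4.

The boundary map ∂_1: C_1 → C_0 is given by ∂[p,q] = [q] − [p]. For instance
  ∂[2,3] = [3] − [2].
The 4×6 boundary matrix has rank 3 and Smith normal form diag(1,1,1).

The boundary map ∂_2: C_2 → C_1 acts by ∂[p,q,r] = [q,r] − [p,r] + [p,q]. For instance
  ∂[0,2,3] = [2,3] − [0,3] + [0,2],
  ∂[0,1,3] = [1,3] − [0,3] + [0,1].
This gives a 6×4 integer matrix of rank 3; reducing to Smith normal form yields diagonal entries (1,1,1).

Now H_k = ker ∂_k / im ∂_{k+1}, so:

  H_0: rank C_0 − rank ∂_1 = 4 − 3 = 1, and the invariant factors of ∂_1 are all 1, so H_0 ≅ Z.
  H_1: rank ker ∂_1 − rank ∂_2 = (6 − 3) − 3 = 0, and the invariant factors of ∂_2 are all 1, so H_1 ≅ 0.
  H_2: rank ker ∂_2 − rank ∂_3 = (4 − 3) − 0 = 1, and there is no ∂_3, so H_2 ≅ Z.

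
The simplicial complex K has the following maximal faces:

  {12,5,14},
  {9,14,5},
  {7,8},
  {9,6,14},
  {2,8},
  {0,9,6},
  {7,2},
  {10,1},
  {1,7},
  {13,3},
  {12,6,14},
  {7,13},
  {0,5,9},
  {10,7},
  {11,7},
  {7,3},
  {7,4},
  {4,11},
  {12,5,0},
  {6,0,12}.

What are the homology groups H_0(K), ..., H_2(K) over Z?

H_0 = Z^2,  H_1 = Z^4,  H_2 = Z.

We work with the vertex ordering 0 < 1 < 2 < 3 < 4 < 5 < 6 < 7 < 8 < 9 < 10 < 11 < 12 < 13 < 14. The simplices of K, each written with vertices in increasing order, are:

  0-simplices (15): [0], [1], [2], [3], [4], [5], [6], [7], [8], [9], [10], [11], [12], [13], [14]
  1-simplices (24): (24 of them)
  2-simplices (8): [0,5,9], [0,5,12], [0,6,9], [0,6,12], [5,9,14], [5,12,14], [6,9,14], [6,12,14]

Hence C_0 ≅ Z^15, C_1 ≅ Z^24, C_2 ≅ Z^8.

The boundary map ∂_1: C_1 → C_0 sends each edge [p,q] (with p < q) to q − p. For instance
  ∂[6,14] = [14] − [6].
The 15×24 boundary matrix has rank 13 and Smith normal form diag(1,1,1,1,1,1,1,1,1,1,1,1,1).

∂_2: C_2 → C_1 sends each 2-simplex [p,q,r] to [q,r] − [p,r] + [p,q]. For instance
  ∂[0,6,9] = [6,9] − [0,9] + [0,6],
  ∂[0,6,12] = [6,12] − [0,12] + [0,6].
As a 24×8 matrix over Z this has rank 7, with invariant factors (1,1,1,1,1,1,1).

From H_k ≅ ker(∂_k) / im(∂_{k+1}) we obtain:

  H_0: rank C_0 − rank ∂_1 = 15 − 13 = 2, and the invariant factors of ∂_1 are all 1, so H_0 ≅ Z^2.
  H_1: rank ker ∂_1 − rank ∂_2 = (24 − 13) − 7 = 4, and the invariant factors of ∂_2 are all 1, so H_1 ≅ Z^4.
  H_2: rank ker ∂_2 − rank ∂_3 = (8 − 7) − 0 = 1, and there is no ∂_3, so H_2 ≅ Z.

(K is a triangulation of the disjoint union of a wedge of 4 circles and the 2-sphere S^2.)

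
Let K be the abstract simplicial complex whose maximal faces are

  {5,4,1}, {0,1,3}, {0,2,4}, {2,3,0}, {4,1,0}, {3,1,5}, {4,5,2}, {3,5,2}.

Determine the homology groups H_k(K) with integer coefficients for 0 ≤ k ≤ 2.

H_0 = Z,  H_1 = 0,  H_2 = Z.

Take the total order 0 < 1 < 2 < 3 < 4 < 5 on the vertex set. Then K (dimension 2) consists of the simplices:

  0-simplices (6): [0], [1], [2], [3], [4], [5]
  1-simplices (12): [0,1], [0,2], [0,3], [0,4], [1,3], [1,4], [1,5], [2,3], [2,4], [2,5], [3,5], [4,5]
  2-simplices (8): [0,1,3], [0,1,4], [0,2,3], [0,2,4], [1,3,5], [1,4,5], [2,3,5], [2,4,5]

giving chain groups C_0 ≅ Z^6, C_1 ≅ Z^12, C_2 ≅ Z^8.

The boundary map ∂_1: C_1 → C_0 sends each edge [p,q] (with p < q) to q − p.
As a 6×12 matrix over Z this has rank 5, with invariant factors (1,1,1,1,1).

The boundary map ∂_2: C_2 → C_1 maps a triangle to the signed sum of its edges. For instance
  ∂[0,1,3] = [1,3] − [0,3] + [0,1],
  ∂[0,2,4] = [2,4] − [0,4] + [0,2].
The resulting 12×8 matrix has rank 7, and its Smith normal form has invariant factors (1,1,1,1,1,1,1).

Reading off H_k = ker ∂_k / im ∂_{k+1}:

  H_0: rank C_0 − rank ∂_1 = 6 − 5 = 1, and the invariant factors of ∂_1 are all 1, so H_0 ≅ Z.
  H_1: rank ker ∂_1 − rank ∂_2 = (12 − 5) − 7 = 0, and the invariant factors of ∂_2 are all 1, so H_1 ≅ 0.
  H_2: rank ker ∂_2 − rank ∂_3 = (8 − 7) − 0 = 1, and there is no ∂_3, so H_2 ≅ Z.

(K is a triangulation of the 2-sphere S^2.)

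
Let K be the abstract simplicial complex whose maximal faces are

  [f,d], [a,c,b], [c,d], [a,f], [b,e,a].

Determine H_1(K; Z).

Fix the vertex order a < b < c < d < e < f and write every simplex with vertices in increasing order. Then dim K = 2 and the simplices of K are:

  0-simplices (6): a, b, c, d, e, f
  1-simplices (8): ab, ac, ae, af, bc, be, cd, df
  2-simplices (2): abc, abe

Hence C_0 ≅ Z^6, C_1 ≅ Z^8, C_2 ≅ Z^2.

The boundary map ∂_1: C_1 → C_0 is given by ∂[p,q] = [q] − [p]. For instance
  ∂af = f − a.
The 6×8 boundary matrix has rank 5 and Smith normal form diag(1,1,1,1,1).

The boundary map ∂_2: C_2 → C_1 sends each 2-simplex [p,q,r] to [q,r] − [p,r] + [p,q]. For instance
  ∂abe = be − ae + ab,
  ∂abc = bc − ac + ab.
The resulting 8×2 matrix has rank 2, and its Smith normal form has invariant factors (1,1).

From H_k ≅ ker(∂_k) / im(∂_{k+1}) we obtain:

  H_1: rank ker ∂_1 − rank ∂_2 = (8 − 5) − 2 = 1, and the invariant factors of ∂_2 are all 1, so H_1 = Z.

H_1 ≅ Z.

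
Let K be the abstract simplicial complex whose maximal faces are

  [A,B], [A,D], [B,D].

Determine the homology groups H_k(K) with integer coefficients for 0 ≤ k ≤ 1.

H_0 ≅ Z,  H_1 ≅ Z.

Take the total order A < B < D on the vertex set. Then K (dimension 1) consists of the simplices:

  0-simplices (3): A, B, D
  1-simplices (3): AB, AD, BD

Hence C_0 ≅ Z^3, C_1 ≅ Z^3.

∂_1: C_1 → C_0 sends each edge [p,q] (with p < q) to q − p. For instance
  ∂BD = D − B.
As a 3×3 matrix over Z this has rank 2, with invariant factors (1,1).

Computing H_k = (kernel of ∂_k) / (image of ∂_{k+1}):

  H_0: rank C_0 − rank ∂_1 = 3 − 2 = 1, and the invariant factors of ∂_1 are all 1, so H_0 ≅ Z.
  H_1: rank ker ∂_1 − rank ∂_2 = (3 − 2) − 0 = 1, and there is no ∂_2, so H_1 ≅ Z.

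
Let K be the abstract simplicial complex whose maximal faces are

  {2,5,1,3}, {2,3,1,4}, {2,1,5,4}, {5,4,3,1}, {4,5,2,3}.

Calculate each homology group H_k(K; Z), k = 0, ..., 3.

K has 5 vertices, 10 edges, 10 triangles, 5 3-simplices.
rank ∂_0 = 0, rank ∂_1 = 4 ⇒ b_0 = 5 − 0 − 4 = 1; all invariant factors of ∂_1 are 1 so no torsion. So H_0 ≅ Z.
rank ∂_1 = 4, rank ∂_2 = 6 ⇒ b_1 = 10 − 4 − 6 = 0; all invariant factors of ∂_2 are 1 so no torsion. So H_1 ≅ 0.
rank ∂_2 = 6, rank ∂_3 = 4 ⇒ b_2 = 10 − 6 − 4 = 0; all invariant factors of ∂_3 are 1 so no torsion. So H_2 ≅ 0.
rank ∂_3 = 4, rank ∂_4 = 0 ⇒ b_3 = 5 − 4 − 0 = 1. So H_3 ≅ Z.

H_0 = Z,  H_1 = 0,  H_2 = 0,  H_3 = Z.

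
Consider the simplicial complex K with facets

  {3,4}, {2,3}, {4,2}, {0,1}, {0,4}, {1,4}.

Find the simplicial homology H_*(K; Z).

H_0 = Z,  H_1 = Z^2.

Take the total order 0 < 1 < 2 < 3 < 4 on the vertex set. Then K (dimension 1) consists of the simplices:

  0-simplices (5): [0], [1], [2], [3], [4]
  1-simplices (6): [0,1], [0,4], [1,4], [2,3], [2,4], [3,4]

so the chain groups are C_0 ≅ Z^5, C_1 ≅ Z^6.

Boundary ∂_1: C_1 → C_0 sends each edge [p,q] (with p < q) to q − p.
As a 5×6 matrix over Z this has rank 4, with invariant factors (1,1,1,1).

From H_k ≅ ker(∂_k) / im(∂_{k+1}) we obtain:

  H_0: rank C_0 − rank ∂_1 = 5 − 4 = 1, and the invariant factors of ∂_1 are all 1, so H_0 = Z.
  H_1: rank ker ∂_1 − rank ∂_2 = (6 − 4) − 0 = 2, and there is no ∂_2, so H_1 = Z^2.

(K is a triangulation of a wedge of 2 circles.)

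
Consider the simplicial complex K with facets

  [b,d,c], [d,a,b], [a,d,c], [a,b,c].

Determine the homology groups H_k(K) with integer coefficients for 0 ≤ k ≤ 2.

H_0 = Z,  H_1 = 0,  H_2 = Z.

Order the vertices as a < b < c < d. Listing each simplex with vertices in this order, K has dimension 2 with simplices:

  0-simplices (4): a, b, c, d
  1-simplices (6): ab, ac, ad, bc, bd, cd
  2-simplices (4): abc, abd, acd, bcd

giving chain groups C_0 ≅ Z^4, C_1 ≅ Z^6, C_2 ≅ Z^4.

∂_1: C_1 → C_0 maps an edge to its endpoints' difference, ∂[p,q] = q − p. For instance
  ∂cd = d − c.
As a 4×6 matrix over Z this has rank 3, with invariant factors (1,1,1).

Boundary ∂_2: C_2 → C_1 maps a triangle to the signed sum of its edges. For instance
  ∂acd = cd − ad + ac,
  ∂abd = bd − ad + ab.
The 6×4 boundary matrix has rank 3 and Smith normal form diag(1,1,1).

Computing H_k = (kernel of ∂_k) / (image of ∂_{k+1}):

  H_0: rank C_0 − rank ∂_1 = 4 − 3 = 1, and the invariant factors of ∂_1 are all 1, so H_0 ≅ Z.
  H_1: rank ker ∂_1 − rank ∂_2 = (6 − 3) − 3 = 0, and the invariant factors of ∂_2 are all 1, so H_1 ≅ 0.
  H_2: rank ker ∂_2 − rank ∂_3 = (4 − 3) − 0 = 1, and there is no ∂_3, so H_2 ≅ Z.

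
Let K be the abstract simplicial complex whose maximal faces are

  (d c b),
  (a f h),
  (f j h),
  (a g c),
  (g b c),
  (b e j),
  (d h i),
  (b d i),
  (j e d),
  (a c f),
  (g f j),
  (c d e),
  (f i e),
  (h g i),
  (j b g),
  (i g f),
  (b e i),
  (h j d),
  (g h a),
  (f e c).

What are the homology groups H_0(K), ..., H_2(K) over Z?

Take the total order a < b < c < d < e < f < g < h < i < j on the vertex set. Then K (dimension 2) consists of the simplices:

  0-simplices (10): a, b, c, d, e, f, g, h, i, j
  1-simplices (30): ac, af, ag, ah, bc, bd, be, bg, bi, bj, cd, ce, cf, cg, de, dh, di, dj, ef, ei, ej, fg, fh, fi, fj, gh, gi, gj, hi, hj
  2-simplices (20): acf, acg, afh, agh, bcd, bcg, bdi, bei, bej, bgj, cde, cef, dej, dhi, dhj, efi, fgi, fgj, fhj, ghi

giving chain groups C_0 ≅ Z^10, C_1 ≅ Z^30, C_2 ≅ Z^20.

The boundary map ∂_1: C_1 → C_0 sends each edge [p,q] (with p < q) to q − p.
The resulting 10×30 matrix has rank 9, and its Smith normal form has invariant factors (1,1,1,1,1,1,1,1,1).

∂_2: C_2 → C_1 acts by ∂[p,q,r] = [q,r] − [p,r] + [p,q]. For instance
  ∂afh = fh − ah + af,
  ∂bgj = gj − bj + bg.
This gives a 30×20 integer matrix of rank 20; reducing to Smith normal form yields diagonal entries (1,1,1,1,1,1,1,1,1,1,1,1,1,1,1,1,1,1,1,2).

Now H_k = ker ∂_k / im ∂_{k+1}, so:

  H_0: rank C_0 − rank ∂_1 = 10 − 9 = 1, and the invariant factors of ∂_1 are all 1, so H_0 ≅ Z.
  H_1: rank ker ∂_1 − rank ∂_2 = (30 − 9) − 20 = 1, and ∂_2 has invariant factor 2 > 1, so H_1 ≅ Z ⊕ Z_2.
  H_2: rank ker ∂_2 − rank ∂_3 = (20 − 20) − 0 = 0, and there is no ∂_3, so H_2 ≅ 0.

H_0 = Z,  H_1 = Z ⊕ Z_2,  H_2 = 0.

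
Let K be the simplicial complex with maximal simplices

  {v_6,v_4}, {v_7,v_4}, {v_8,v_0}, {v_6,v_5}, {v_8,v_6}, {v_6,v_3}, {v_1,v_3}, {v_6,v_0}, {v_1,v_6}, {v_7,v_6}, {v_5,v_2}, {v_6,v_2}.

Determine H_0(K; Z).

H_0 ≅ Z.

Take the total order v_0 < v_1 < v_2 < v_3 < v_4 < v_5 < v_6 < v_7 < v_8 on the vertex set. Then K (dimension 1) consists of the simplices:

  0-simplices (9): [v_0], [v_1], [v_2], [v_3], [v_4], [v_5], [v_6], [v_7], [v_8]
  1-simplices (12): [v_0,v_6], [v_0,v_8], [v_1,v_3], [v_1,v_6], [v_2,v_5], [v_2,v_6], [v_3,v_6], [v_4,v_6], [v_4,v_7], [v_5,v_6], [v_6,v_7], [v_6,v_8]

Hence C_0 ≅ Z^9, C_1 ≅ Z^12.

∂_1: C_1 → C_0 maps an edge to its endpoints' difference, ∂[p,q] = q − p.
As a 9×12 matrix over Z this has rank 8, with invariant factors (1,1,1,1,1,1,1,1).

Computing H_k = (kernel of ∂_k) / (image of ∂_{k+1}):

  H_0: rank C_0 − rank ∂_1 = 9 − 8 = 1, and the invariant factors of ∂_1 are all 1, so H_0 = Z.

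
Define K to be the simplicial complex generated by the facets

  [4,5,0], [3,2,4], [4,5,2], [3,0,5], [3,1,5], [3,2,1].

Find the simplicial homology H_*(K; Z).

H_0 = Z,  H_1 = Z,  H_2 = 0.

Order the vertices as 0 < 1 < 2 < 3 < 4 < 5. Listing each simplex with vertices in this order, K has dimension 2 with simplices:

  0-simplices (6): [0], [1], [2], [3], [4], [5]
  1-simplices (12): [0,3], [0,4], [0,5], [1,2], [1,3], [1,5], [2,3], [2,4], [2,5], [3,4], [3,5], [4,5]
  2-simplices (6): [0,3,5], [0,4,5], [1,2,3], [1,3,5], [2,3,4], [2,4,5]

giving chain groups C_0 ≅ Z^6, C_1 ≅ Z^12, C_2 ≅ Z^6.

The boundary map ∂_1: C_1 → C_0 is given by ∂[p,q] = [q] − [p].
This gives a 6×12 integer matrix of rank 5; reducing to Smith normal form yields diagonal entries (1,1,1,1,1).

The boundary map ∂_2: C_2 → C_1 sends each 2-simplex [p,q,r] to [q,r] − [p,r] + [p,q]. For instance
  ∂[0,4,5] = [4,5] − [0,5] + [0,4],
  ∂[1,2,3] = [2,3] − [1,3] + [1,2].
This gives a 12×6 integer matrix of rank 6; reducing to Smith normal form yields diagonal entries (1,1,1,1,1,1).

Reading off H_k = ker ∂_k / im ∂_{k+1}:

  H_0: rank C_0 − rank ∂_1 = 6 − 5 = 1, and the invariant factors of ∂_1 are all 1, so H_0 = Z.
  H_1: rank ker ∂_1 − rank ∂_2 = (12 − 5) − 6 = 1, and the invariant factors of ∂_2 are all 1, so H_1 = Z.
  H_2: rank ker ∂_2 − rank ∂_3 = (6 − 6) − 0 = 0, and there is no ∂_3, so H_2 = 0.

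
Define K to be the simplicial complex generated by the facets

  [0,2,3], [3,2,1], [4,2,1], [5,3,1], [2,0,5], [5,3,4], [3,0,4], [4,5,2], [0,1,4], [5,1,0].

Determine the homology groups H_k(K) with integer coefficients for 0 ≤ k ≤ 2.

We work with the vertex ordering 0 < 1 < 2 < 3 < 4 < 5. The simplices of K, each written with vertices in increasing order, are:

  0-simplices (6): [0], [1], [2], [3], [4], [5]
  1-simplices (15): [0,1], [0,2], [0,3], [0,4], [0,5], [1,2], [1,3], [1,4], [1,5], [2,3], [2,4], [2,5], [3,4], [3,5], [4,5]
  2-simplices (10): [0,1,4], [0,1,5], [0,2,3], [0,2,5], [0,3,4], [1,2,3], [1,2,4], [1,3,5], [2,4,5], [3,4,5]

Hence C_0 ≅ Z^6, C_1 ≅ Z^15, C_2 ≅ Z^10.

Boundary ∂_1: C_1 → C_0 sends each edge [p,q] (with p < q) to q − p.
The resulting 6×15 matrix has rank 5, and its Smith normal form has invariant factors (1,1,1,1,1).

The boundary map ∂_2: C_2 → C_1 sends each 2-simplex [p,q,r] to [q,r] − [p,r] + [p,q]. For instance
  ∂[1,2,3] = [2,3] − [1,3] + [1,2],
  ∂[0,2,5] = [2,5] − [0,5] + [0,2].
This gives a 15×10 integer matrix of rank 10; reducing to Smith normal form yields diagonal entries (1,1,1,1,1,1,1,1,1,2).

From H_k ≅ ker(∂_k) / im(∂_{k+1}) we obtain:

  H_0: rank C_0 − rank ∂_1 = 6 − 5 = 1, and the invariant factors of ∂_1 are all 1, so H_0 = Z.
  H_1: rank ker ∂_1 − rank ∂_2 = (15 − 5) − 10 = 0, and ∂_2 has invariant factor 2 > 1, so H_1 = Z/2.
  H_2: rank ker ∂_2 − rank ∂_3 = (10 − 10) − 0 = 0, and there is no ∂_3, so H_2 = 0.

(K is a triangulation of the real projective plane RP^2.)

H_0 = Z,  H_1 = Z/2,  H_2 = 0.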